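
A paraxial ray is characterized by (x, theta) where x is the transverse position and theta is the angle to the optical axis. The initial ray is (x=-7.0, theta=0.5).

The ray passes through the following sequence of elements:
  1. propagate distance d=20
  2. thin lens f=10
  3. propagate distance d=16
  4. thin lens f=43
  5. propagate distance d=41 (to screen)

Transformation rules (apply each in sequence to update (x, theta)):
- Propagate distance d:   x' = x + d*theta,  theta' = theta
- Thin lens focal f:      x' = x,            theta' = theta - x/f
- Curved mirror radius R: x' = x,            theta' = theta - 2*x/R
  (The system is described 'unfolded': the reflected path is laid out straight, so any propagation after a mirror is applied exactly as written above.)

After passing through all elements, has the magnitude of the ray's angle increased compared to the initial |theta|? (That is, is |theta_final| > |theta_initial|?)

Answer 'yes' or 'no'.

Initial: x=-7.0000 theta=0.5000
After 1 (propagate distance d=20): x=3.0000 theta=0.5000
After 2 (thin lens f=10): x=3.0000 theta=0.2000
After 3 (propagate distance d=16): x=6.2000 theta=0.2000
After 4 (thin lens f=43): x=6.2000 theta=12/215 (≈0.0558)
After 5 (propagate distance d=41 (to screen)): x=365/43 (≈8.4884) theta=12/215 (≈0.0558)
|theta_initial|=0.5000 |theta_final|=12/215 (≈0.0558) -> not increased

Answer: no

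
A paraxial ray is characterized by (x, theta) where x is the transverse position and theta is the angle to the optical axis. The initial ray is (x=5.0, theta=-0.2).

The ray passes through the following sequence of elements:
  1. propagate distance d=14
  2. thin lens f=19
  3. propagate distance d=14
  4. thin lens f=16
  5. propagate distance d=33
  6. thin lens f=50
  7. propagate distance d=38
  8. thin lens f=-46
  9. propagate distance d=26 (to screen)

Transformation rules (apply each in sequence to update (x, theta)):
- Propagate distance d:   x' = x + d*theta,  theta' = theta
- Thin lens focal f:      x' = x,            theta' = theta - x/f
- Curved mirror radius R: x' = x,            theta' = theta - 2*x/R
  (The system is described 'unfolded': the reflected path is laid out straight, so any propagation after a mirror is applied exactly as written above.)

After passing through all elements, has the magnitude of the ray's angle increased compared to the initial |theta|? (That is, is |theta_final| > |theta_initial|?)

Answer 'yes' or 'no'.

Initial: x=5.0000 theta=-0.2000
After 1 (propagate distance d=14): x=2.2000 theta=-0.2000
After 2 (thin lens f=19): x=2.2000 theta=-6/19 (≈-0.3158)
After 3 (propagate distance d=14): x=-211/95 (≈-2.2211) theta=-6/19 (≈-0.3158)
After 4 (thin lens f=16): x=-211/95 (≈-2.2211) theta=-269/1520 (≈-0.1770)
After 5 (propagate distance d=33): x=-12253/1520 (≈-8.0612) theta=-269/1520 (≈-0.1770)
After 6 (thin lens f=50): x=-12253/1520 (≈-8.0612) theta=-63/4000 (≈-0.0158)
After 7 (propagate distance d=38): x=-82267/9500 (≈-8.6597) theta=-63/4000 (≈-0.0158)
After 8 (thin lens f=-46): x=-82267/9500 (≈-8.6597) theta=-356599/1748000 (≈-0.2040)
After 9 (propagate distance d=26 (to screen)): x=-12204351/874000 (≈-13.9638) theta=-356599/1748000 (≈-0.2040)
|theta_initial|=0.2000 |theta_final|=356599/1748000 (≈0.2040) -> increased

Answer: yes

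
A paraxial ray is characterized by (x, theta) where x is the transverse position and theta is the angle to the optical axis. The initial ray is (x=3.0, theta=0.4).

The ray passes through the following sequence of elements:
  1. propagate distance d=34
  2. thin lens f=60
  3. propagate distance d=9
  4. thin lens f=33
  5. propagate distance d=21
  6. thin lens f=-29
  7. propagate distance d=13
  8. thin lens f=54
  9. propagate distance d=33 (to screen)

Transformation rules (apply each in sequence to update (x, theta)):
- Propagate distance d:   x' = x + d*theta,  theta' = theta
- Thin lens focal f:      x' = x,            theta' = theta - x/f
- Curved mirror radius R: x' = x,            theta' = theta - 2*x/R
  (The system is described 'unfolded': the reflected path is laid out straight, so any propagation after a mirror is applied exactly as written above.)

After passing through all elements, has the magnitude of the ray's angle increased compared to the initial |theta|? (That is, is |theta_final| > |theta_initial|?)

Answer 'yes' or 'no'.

Answer: no

Derivation:
Initial: x=3.0000 theta=0.4000
After 1 (propagate distance d=34): x=16.6000 theta=0.4000
After 2 (thin lens f=60): x=16.6000 theta=37/300 (≈0.1233)
After 3 (propagate distance d=9): x=17.7100 theta=37/300 (≈0.1233)
After 4 (thin lens f=33): x=17.7100 theta=-31/75 (≈-0.4133)
After 5 (propagate distance d=21): x=9.0300 theta=-31/75 (≈-0.4133)
After 6 (thin lens f=-29): x=9.0300 theta=-887/8700 (≈-0.1020)
After 7 (propagate distance d=13): x=6703/870 (≈7.7046) theta=-887/8700 (≈-0.1020)
After 8 (thin lens f=54): x=6703/870 (≈7.7046) theta=-14366/58725 (≈-0.2446)
After 9 (propagate distance d=33 (to screen)): x=-14417/39150 (≈-0.3683) theta=-14366/58725 (≈-0.2446)
|theta_initial|=0.4000 |theta_final|=14366/58725 (≈0.2446) -> not increased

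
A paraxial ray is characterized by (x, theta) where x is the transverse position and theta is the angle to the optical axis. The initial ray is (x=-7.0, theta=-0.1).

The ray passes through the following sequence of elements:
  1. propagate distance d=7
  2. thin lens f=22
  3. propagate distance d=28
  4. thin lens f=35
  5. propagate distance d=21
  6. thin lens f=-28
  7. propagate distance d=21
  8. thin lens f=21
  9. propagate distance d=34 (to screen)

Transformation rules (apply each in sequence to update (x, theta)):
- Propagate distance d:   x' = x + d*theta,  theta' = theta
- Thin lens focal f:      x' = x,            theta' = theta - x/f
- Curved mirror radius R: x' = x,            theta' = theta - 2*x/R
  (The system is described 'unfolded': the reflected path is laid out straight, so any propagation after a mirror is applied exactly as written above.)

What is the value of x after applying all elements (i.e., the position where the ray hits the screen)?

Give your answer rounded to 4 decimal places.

Answer: 6.3208

Derivation:
Initial: x=-7.0000 theta=-0.1000
After 1 (propagate distance d=7): x=-7.7000 theta=-0.1000
After 2 (thin lens f=22): x=-7.7000 theta=0.2500
After 3 (propagate distance d=28): x=-0.7000 theta=0.2500
After 4 (thin lens f=35): x=-0.7000 theta=0.2700
After 5 (propagate distance d=21): x=4.9700 theta=0.2700
After 6 (thin lens f=-28): x=4.9700 theta=0.4475
After 7 (propagate distance d=21): x=14.3675 theta=0.4475
After 8 (thin lens f=21): x=14.3675 theta=-71/300 (≈-0.2367)
After 9 (propagate distance d=34 (to screen)): x=1517/240 (≈6.3208) theta=-71/300 (≈-0.2367)
Rounded to 4 decimal places: x = 6.3208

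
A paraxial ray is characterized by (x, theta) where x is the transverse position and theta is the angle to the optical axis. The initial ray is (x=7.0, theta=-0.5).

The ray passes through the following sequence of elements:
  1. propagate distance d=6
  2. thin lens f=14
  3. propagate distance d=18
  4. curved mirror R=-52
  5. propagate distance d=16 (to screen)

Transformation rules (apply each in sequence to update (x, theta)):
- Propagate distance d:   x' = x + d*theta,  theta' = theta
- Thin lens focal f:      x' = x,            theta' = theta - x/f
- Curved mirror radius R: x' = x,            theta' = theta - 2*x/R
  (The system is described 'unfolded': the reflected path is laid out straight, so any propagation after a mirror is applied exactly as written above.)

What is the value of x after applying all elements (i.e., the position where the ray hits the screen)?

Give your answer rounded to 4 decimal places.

Answer: -28.9560

Derivation:
Initial: x=7.0000 theta=-0.5000
After 1 (propagate distance d=6): x=4.0000 theta=-0.5000
After 2 (thin lens f=14): x=4.0000 theta=-11/14 (≈-0.7857)
After 3 (propagate distance d=18): x=-71/7 (≈-10.1429) theta=-11/14 (≈-0.7857)
After 4 (curved mirror R=-52): x=-71/7 (≈-10.1429) theta=-107/91 (≈-1.1758)
After 5 (propagate distance d=16 (to screen)): x=-2635/91 (≈-28.9560) theta=-107/91 (≈-1.1758)
Rounded to 4 decimal places: x = -28.9560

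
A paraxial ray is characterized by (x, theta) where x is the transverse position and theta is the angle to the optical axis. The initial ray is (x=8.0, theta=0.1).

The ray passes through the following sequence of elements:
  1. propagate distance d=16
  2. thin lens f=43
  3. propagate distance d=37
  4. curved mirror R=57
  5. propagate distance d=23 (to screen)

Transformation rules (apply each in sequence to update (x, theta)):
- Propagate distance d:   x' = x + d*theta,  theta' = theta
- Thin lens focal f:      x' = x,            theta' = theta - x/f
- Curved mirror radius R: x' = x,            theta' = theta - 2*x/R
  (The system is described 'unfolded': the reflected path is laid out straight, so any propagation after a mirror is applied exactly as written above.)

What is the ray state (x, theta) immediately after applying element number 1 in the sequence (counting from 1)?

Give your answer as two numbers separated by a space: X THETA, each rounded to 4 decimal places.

Initial: x=8.0000 theta=0.1000
After 1 (propagate distance d=16): x=9.6000 theta=0.1000
Rounded to 4 decimal places: x = 9.6000, theta = 0.1000

Answer: 9.6000 0.1000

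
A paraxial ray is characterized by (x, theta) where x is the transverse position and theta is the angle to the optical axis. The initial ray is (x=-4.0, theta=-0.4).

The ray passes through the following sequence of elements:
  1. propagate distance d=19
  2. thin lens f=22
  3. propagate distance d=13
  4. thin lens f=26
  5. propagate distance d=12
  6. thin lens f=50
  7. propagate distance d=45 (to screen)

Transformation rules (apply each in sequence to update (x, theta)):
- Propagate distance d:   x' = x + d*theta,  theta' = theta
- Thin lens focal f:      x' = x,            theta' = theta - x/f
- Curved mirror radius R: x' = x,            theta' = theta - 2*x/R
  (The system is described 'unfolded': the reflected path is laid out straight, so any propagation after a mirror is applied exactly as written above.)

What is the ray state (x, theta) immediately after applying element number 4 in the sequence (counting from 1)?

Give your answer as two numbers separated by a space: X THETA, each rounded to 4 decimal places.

Initial: x=-4.0000 theta=-0.4000
After 1 (propagate distance d=19): x=-11.6000 theta=-0.4000
After 2 (thin lens f=22): x=-11.6000 theta=7/55 (≈0.1273)
After 3 (propagate distance d=13): x=-547/55 (≈-9.9455) theta=7/55 (≈0.1273)
After 4 (thin lens f=26): x=-547/55 (≈-9.9455) theta=729/1430 (≈0.5098)
Rounded to 4 decimal places: x = -9.9455, theta = 0.5098

Answer: -9.9455 0.5098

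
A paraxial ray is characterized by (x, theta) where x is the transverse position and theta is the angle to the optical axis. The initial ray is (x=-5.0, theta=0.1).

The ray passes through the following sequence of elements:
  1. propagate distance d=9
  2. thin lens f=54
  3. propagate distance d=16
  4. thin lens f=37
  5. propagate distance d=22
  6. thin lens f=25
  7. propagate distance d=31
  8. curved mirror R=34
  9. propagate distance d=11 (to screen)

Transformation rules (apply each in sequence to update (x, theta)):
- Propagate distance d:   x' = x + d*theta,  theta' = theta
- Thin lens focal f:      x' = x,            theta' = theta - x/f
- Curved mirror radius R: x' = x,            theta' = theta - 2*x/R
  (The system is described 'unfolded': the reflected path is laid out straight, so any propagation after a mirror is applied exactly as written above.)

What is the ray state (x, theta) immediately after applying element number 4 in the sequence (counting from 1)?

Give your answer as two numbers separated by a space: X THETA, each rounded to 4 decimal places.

Initial: x=-5.0000 theta=0.1000
After 1 (propagate distance d=9): x=-4.1000 theta=0.1000
After 2 (thin lens f=54): x=-4.1000 theta=19/108 (≈0.1759)
After 3 (propagate distance d=16): x=-347/270 (≈-1.2852) theta=19/108 (≈0.1759)
After 4 (thin lens f=37): x=-347/270 (≈-1.2852) theta=1403/6660 (≈0.2107)
Rounded to 4 decimal places: x = -1.2852, theta = 0.2107

Answer: -1.2852 0.2107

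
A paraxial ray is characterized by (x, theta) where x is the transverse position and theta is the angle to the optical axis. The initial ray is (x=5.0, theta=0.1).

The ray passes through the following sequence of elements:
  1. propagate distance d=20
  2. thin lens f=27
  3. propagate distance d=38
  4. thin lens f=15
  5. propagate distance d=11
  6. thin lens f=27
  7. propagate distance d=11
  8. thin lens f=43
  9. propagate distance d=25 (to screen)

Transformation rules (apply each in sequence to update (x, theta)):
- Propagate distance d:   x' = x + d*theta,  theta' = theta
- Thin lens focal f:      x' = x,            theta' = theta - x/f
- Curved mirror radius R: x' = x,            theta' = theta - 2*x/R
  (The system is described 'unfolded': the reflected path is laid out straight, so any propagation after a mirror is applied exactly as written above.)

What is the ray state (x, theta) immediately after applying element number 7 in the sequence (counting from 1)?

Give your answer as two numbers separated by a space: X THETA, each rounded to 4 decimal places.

Answer: -3.3355 -0.1670

Derivation:
Initial: x=5.0000 theta=0.1000
After 1 (propagate distance d=20): x=7.0000 theta=0.1000
After 2 (thin lens f=27): x=7.0000 theta=-43/270 (≈-0.1593)
After 3 (propagate distance d=38): x=128/135 (≈0.9481) theta=-43/270 (≈-0.1593)
After 4 (thin lens f=15): x=128/135 (≈0.9481) theta=-901/4050 (≈-0.2225)
After 5 (propagate distance d=11): x=-6071/4050 (≈-1.4990) theta=-901/4050 (≈-0.2225)
After 6 (thin lens f=27): x=-6071/4050 (≈-1.4990) theta=-9128/54675 (≈-0.1670)
After 7 (propagate distance d=11): x=-364733/109350 (≈-3.3355) theta=-9128/54675 (≈-0.1670)
Rounded to 4 decimal places: x = -3.3355, theta = -0.1670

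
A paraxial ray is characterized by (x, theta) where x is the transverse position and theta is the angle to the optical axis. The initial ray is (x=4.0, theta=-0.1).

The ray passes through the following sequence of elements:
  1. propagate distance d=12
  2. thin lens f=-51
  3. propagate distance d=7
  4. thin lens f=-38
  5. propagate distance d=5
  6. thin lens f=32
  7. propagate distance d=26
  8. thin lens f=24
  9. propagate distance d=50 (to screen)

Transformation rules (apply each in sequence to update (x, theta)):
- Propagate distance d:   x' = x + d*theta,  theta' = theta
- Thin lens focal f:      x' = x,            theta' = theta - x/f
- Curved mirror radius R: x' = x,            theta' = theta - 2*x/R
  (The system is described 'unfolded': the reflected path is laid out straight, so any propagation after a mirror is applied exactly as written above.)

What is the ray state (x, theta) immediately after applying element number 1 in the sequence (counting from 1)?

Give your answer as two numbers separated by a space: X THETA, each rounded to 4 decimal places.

Initial: x=4.0000 theta=-0.1000
After 1 (propagate distance d=12): x=2.8000 theta=-0.1000
Rounded to 4 decimal places: x = 2.8000, theta = -0.1000

Answer: 2.8000 -0.1000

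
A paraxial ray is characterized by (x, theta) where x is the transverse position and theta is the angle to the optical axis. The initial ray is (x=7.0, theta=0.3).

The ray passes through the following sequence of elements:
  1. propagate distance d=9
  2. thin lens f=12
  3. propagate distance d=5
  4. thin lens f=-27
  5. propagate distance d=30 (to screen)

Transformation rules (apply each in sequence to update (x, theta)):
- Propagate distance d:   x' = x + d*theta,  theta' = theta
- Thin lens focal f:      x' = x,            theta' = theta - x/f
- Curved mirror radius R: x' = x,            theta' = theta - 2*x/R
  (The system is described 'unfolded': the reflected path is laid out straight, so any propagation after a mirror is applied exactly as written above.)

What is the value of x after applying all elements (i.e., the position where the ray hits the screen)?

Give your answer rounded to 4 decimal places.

Answer: -0.1380

Derivation:
Initial: x=7.0000 theta=0.3000
After 1 (propagate distance d=9): x=9.7000 theta=0.3000
After 2 (thin lens f=12): x=9.7000 theta=-61/120 (≈-0.5083)
After 3 (propagate distance d=5): x=859/120 (≈7.1583) theta=-61/120 (≈-0.5083)
After 4 (thin lens f=-27): x=859/120 (≈7.1583) theta=-197/810 (≈-0.2432)
After 5 (propagate distance d=30 (to screen)): x=-149/1080 (≈-0.1380) theta=-197/810 (≈-0.2432)
Rounded to 4 decimal places: x = -0.1380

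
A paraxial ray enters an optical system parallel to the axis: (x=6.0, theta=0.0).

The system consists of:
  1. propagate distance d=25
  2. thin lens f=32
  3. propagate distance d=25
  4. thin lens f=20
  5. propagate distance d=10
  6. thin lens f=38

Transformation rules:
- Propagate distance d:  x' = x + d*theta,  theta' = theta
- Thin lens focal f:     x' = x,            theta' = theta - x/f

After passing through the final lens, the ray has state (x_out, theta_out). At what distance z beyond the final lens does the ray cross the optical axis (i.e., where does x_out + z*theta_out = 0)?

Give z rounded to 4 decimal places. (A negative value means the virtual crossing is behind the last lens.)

Answer: -5.5134

Derivation:
Initial: x=6.0000 theta=0.0000
After 1 (propagate distance d=25): x=6.0000 theta=0.0000
After 2 (thin lens f=32): x=6.0000 theta=-0.1875
After 3 (propagate distance d=25): x=1.3125 theta=-0.1875
After 4 (thin lens f=20): x=1.3125 theta=-81/320 (≈-0.2531)
After 5 (propagate distance d=10): x=-39/32 (≈-1.2188) theta=-81/320 (≈-0.2531)
After 6 (thin lens f=38): x=-39/32 (≈-1.2188) theta=-21/95 (≈-0.2211)
z_focus = -x_out/theta_out = -(-39/32)/(-21/95) = -1235/224 ≈ -5.5134
Rounded to 4 decimal places: z = -5.5134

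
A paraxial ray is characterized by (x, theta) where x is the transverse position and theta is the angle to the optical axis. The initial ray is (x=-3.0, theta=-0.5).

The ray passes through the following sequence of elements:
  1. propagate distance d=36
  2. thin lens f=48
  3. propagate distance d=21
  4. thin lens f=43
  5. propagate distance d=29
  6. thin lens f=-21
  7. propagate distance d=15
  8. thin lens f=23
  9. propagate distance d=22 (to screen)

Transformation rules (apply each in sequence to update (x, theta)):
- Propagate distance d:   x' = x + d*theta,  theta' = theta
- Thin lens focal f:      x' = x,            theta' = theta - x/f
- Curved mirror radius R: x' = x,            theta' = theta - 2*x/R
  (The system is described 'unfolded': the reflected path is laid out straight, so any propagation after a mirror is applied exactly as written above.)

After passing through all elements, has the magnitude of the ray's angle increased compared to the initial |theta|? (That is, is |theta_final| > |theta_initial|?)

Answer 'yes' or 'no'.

Answer: no

Derivation:
Initial: x=-3.0000 theta=-0.5000
After 1 (propagate distance d=36): x=-21.0000 theta=-0.5000
After 2 (thin lens f=48): x=-21.0000 theta=-0.0625
After 3 (propagate distance d=21): x=-22.3125 theta=-0.0625
After 4 (thin lens f=43): x=-22.3125 theta=157/344 (≈0.4564)
After 5 (propagate distance d=29): x=-6245/688 (≈-9.0770) theta=157/344 (≈0.4564)
After 6 (thin lens f=-21): x=-6245/688 (≈-9.0770) theta=349/14448 (≈0.0242)
After 7 (propagate distance d=15): x=-20985/2408 (≈-8.7147) theta=349/14448 (≈0.0242)
After 8 (thin lens f=23): x=-20985/2408 (≈-8.7147) theta=133937/332304 (≈0.4031)
After 9 (propagate distance d=22 (to screen)): x=12671/83076 (≈0.1525) theta=133937/332304 (≈0.4031)
|theta_initial|=0.5000 |theta_final|=133937/332304 (≈0.4031) -> not increased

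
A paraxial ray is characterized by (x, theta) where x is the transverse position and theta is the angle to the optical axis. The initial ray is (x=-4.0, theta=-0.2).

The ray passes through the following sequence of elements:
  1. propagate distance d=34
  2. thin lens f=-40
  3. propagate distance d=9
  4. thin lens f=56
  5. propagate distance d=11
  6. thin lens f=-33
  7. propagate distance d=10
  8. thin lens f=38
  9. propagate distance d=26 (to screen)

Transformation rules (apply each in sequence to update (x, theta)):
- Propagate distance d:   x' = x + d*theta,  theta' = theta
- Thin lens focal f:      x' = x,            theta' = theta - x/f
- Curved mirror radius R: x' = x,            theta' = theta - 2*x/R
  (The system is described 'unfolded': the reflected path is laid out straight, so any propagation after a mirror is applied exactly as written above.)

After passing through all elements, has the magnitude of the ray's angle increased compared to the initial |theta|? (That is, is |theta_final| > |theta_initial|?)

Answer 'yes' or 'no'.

Answer: no

Derivation:
Initial: x=-4.0000 theta=-0.2000
After 1 (propagate distance d=34): x=-10.8000 theta=-0.2000
After 2 (thin lens f=-40): x=-10.8000 theta=-0.4700
After 3 (propagate distance d=9): x=-15.0300 theta=-0.4700
After 4 (thin lens f=56): x=-15.0300 theta=-1129/5600 (≈-0.2016)
After 5 (propagate distance d=11): x=-96587/5600 (≈-17.2477) theta=-1129/5600 (≈-0.2016)
After 6 (thin lens f=-33): x=-96587/5600 (≈-17.2477) theta=-33461/46200 (≈-0.7243)
After 7 (propagate distance d=10): x=-4525811/184800 (≈-24.4903) theta=-33461/46200 (≈-0.7243)
After 8 (thin lens f=38): x=-4525811/184800 (≈-24.4903) theta=-560261/7022400 (≈-0.0798)
After 9 (propagate distance d=26 (to screen)): x=-46636901/1755600 (≈-26.5647) theta=-560261/7022400 (≈-0.0798)
|theta_initial|=0.2000 |theta_final|=560261/7022400 (≈0.0798) -> not increased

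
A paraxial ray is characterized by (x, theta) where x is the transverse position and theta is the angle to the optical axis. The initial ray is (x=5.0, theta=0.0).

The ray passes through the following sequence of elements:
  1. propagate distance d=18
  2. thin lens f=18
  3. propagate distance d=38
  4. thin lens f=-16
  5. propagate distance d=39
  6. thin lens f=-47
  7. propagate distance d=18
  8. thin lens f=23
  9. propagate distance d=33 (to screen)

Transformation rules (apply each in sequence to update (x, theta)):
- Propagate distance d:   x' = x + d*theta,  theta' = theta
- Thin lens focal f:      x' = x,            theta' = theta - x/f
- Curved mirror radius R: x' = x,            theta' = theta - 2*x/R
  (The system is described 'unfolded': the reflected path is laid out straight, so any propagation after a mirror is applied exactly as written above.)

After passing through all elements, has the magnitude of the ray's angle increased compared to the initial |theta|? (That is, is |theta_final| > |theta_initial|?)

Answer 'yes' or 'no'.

Initial: x=5.0000 theta=0.0000
After 1 (propagate distance d=18): x=5.0000 theta=0.0000
After 2 (thin lens f=18): x=5.0000 theta=-5/18 (≈-0.2778)
After 3 (propagate distance d=38): x=-50/9 (≈-5.5556) theta=-5/18 (≈-0.2778)
After 4 (thin lens f=-16): x=-50/9 (≈-5.5556) theta=-0.6250
After 5 (propagate distance d=39): x=-2155/72 (≈-29.9306) theta=-0.6250
After 6 (thin lens f=-47): x=-2155/72 (≈-29.9306) theta=-2135/1692 (≈-1.2618)
After 7 (propagate distance d=18): x=-178145/3384 (≈-52.6433) theta=-2135/1692 (≈-1.2618)
After 8 (thin lens f=23): x=-178145/3384 (≈-52.6433) theta=26645/25944 (≈1.0270)
After 9 (propagate distance d=33 (to screen)): x=-182435/9729 (≈-18.7517) theta=26645/25944 (≈1.0270)
|theta_initial|=0.0000 |theta_final|=26645/25944 (≈1.0270) -> increased

Answer: yes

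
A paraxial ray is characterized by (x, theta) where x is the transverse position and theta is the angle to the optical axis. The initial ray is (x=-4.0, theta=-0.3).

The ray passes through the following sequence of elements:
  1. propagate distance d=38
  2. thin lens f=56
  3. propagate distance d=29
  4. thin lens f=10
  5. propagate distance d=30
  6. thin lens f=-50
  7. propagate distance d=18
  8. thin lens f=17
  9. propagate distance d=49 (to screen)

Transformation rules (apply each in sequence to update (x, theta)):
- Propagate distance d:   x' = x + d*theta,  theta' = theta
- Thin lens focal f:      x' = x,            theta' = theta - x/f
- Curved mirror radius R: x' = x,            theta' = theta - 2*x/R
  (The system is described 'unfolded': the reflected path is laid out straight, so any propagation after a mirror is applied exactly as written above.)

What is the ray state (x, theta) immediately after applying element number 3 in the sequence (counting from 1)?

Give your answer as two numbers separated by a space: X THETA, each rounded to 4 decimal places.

Initial: x=-4.0000 theta=-0.3000
After 1 (propagate distance d=38): x=-15.4000 theta=-0.3000
After 2 (thin lens f=56): x=-15.4000 theta=-0.0250
After 3 (propagate distance d=29): x=-16.1250 theta=-0.0250
Rounded to 4 decimal places: x = -16.1250, theta = -0.0250

Answer: -16.1250 -0.0250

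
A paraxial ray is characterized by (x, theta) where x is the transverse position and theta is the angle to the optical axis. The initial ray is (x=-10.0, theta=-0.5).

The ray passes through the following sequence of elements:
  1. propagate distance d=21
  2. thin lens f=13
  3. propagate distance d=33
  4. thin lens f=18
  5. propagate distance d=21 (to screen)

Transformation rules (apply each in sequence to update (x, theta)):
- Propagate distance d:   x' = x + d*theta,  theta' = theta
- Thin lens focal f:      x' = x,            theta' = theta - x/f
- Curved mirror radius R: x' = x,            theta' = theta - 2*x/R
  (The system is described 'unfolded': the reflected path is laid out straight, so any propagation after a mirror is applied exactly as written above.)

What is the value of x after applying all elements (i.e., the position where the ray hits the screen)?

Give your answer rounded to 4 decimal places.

Answer: 20.1090

Derivation:
Initial: x=-10.0000 theta=-0.5000
After 1 (propagate distance d=21): x=-20.5000 theta=-0.5000
After 2 (thin lens f=13): x=-20.5000 theta=14/13 (≈1.0769)
After 3 (propagate distance d=33): x=391/26 (≈15.0385) theta=14/13 (≈1.0769)
After 4 (thin lens f=18): x=391/26 (≈15.0385) theta=113/468 (≈0.2415)
After 5 (propagate distance d=21 (to screen)): x=3137/156 (≈20.1090) theta=113/468 (≈0.2415)
Rounded to 4 decimal places: x = 20.1090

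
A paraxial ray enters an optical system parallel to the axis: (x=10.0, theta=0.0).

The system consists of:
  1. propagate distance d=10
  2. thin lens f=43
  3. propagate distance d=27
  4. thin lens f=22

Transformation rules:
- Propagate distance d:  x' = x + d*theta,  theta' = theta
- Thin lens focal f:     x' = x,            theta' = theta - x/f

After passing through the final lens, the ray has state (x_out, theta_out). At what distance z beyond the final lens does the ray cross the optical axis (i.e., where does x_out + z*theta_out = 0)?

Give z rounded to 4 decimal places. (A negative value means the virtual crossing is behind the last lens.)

Answer: 9.2632

Derivation:
Initial: x=10.0000 theta=0.0000
After 1 (propagate distance d=10): x=10.0000 theta=0.0000
After 2 (thin lens f=43): x=10.0000 theta=-10/43 (≈-0.2326)
After 3 (propagate distance d=27): x=160/43 (≈3.7209) theta=-10/43 (≈-0.2326)
After 4 (thin lens f=22): x=160/43 (≈3.7209) theta=-190/473 (≈-0.4017)
z_focus = -x_out/theta_out = -(160/43)/(-190/473) = 176/19 ≈ 9.2632
Rounded to 4 decimal places: z = 9.2632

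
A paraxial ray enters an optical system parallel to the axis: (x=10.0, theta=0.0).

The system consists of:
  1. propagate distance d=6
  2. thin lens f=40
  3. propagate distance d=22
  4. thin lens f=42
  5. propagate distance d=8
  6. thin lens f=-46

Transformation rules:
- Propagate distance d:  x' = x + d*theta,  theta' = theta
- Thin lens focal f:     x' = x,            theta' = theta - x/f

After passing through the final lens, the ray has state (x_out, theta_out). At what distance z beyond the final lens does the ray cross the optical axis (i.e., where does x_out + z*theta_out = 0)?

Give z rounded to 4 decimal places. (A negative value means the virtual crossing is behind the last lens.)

Answer: 5.1111

Derivation:
Initial: x=10.0000 theta=0.0000
After 1 (propagate distance d=6): x=10.0000 theta=0.0000
After 2 (thin lens f=40): x=10.0000 theta=-0.2500
After 3 (propagate distance d=22): x=4.5000 theta=-0.2500
After 4 (thin lens f=42): x=4.5000 theta=-5/14 (≈-0.3571)
After 5 (propagate distance d=8): x=23/14 (≈1.6429) theta=-5/14 (≈-0.3571)
After 6 (thin lens f=-46): x=23/14 (≈1.6429) theta=-9/28 (≈-0.3214)
z_focus = -x_out/theta_out = -(23/14)/(-9/28) = 46/9 ≈ 5.1111
Rounded to 4 decimal places: z = 5.1111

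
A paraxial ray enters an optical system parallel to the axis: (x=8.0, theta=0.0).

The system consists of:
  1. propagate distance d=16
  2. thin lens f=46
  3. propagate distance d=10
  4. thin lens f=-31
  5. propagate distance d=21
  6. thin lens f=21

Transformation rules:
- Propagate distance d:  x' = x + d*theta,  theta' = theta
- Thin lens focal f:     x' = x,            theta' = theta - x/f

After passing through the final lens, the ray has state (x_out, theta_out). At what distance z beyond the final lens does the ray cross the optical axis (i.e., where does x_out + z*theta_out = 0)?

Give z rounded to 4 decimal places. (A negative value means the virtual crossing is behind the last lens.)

Initial: x=8.0000 theta=0.0000
After 1 (propagate distance d=16): x=8.0000 theta=0.0000
After 2 (thin lens f=46): x=8.0000 theta=-4/23 (≈-0.1739)
After 3 (propagate distance d=10): x=144/23 (≈6.2609) theta=-4/23 (≈-0.1739)
After 4 (thin lens f=-31): x=144/23 (≈6.2609) theta=20/713 (≈0.0281)
After 5 (propagate distance d=21): x=4884/713 (≈6.8499) theta=20/713 (≈0.0281)
After 6 (thin lens f=21): x=4884/713 (≈6.8499) theta=-48/161 (≈-0.2981)
z_focus = -x_out/theta_out = -(4884/713)/(-48/161) = 2849/124 ≈ 22.9758
Rounded to 4 decimal places: z = 22.9758

Answer: 22.9758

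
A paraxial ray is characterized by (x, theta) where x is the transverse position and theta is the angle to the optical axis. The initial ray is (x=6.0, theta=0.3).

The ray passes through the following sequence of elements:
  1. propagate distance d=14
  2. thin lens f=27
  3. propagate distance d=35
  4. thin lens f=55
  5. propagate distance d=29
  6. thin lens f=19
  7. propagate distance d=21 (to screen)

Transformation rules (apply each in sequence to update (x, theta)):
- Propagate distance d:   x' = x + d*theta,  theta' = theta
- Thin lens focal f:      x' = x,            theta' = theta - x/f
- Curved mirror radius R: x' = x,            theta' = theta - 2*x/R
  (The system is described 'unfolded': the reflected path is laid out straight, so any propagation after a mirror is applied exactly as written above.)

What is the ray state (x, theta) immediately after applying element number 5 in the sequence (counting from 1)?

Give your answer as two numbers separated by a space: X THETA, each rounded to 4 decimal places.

Answer: 1.2794 -0.2137

Derivation:
Initial: x=6.0000 theta=0.3000
After 1 (propagate distance d=14): x=10.2000 theta=0.3000
After 2 (thin lens f=27): x=10.2000 theta=-7/90 (≈-0.0778)
After 3 (propagate distance d=35): x=673/90 (≈7.4778) theta=-7/90 (≈-0.0778)
After 4 (thin lens f=55): x=673/90 (≈7.4778) theta=-529/2475 (≈-0.2137)
After 5 (propagate distance d=29): x=2111/1650 (≈1.2794) theta=-529/2475 (≈-0.2137)
Rounded to 4 decimal places: x = 1.2794, theta = -0.2137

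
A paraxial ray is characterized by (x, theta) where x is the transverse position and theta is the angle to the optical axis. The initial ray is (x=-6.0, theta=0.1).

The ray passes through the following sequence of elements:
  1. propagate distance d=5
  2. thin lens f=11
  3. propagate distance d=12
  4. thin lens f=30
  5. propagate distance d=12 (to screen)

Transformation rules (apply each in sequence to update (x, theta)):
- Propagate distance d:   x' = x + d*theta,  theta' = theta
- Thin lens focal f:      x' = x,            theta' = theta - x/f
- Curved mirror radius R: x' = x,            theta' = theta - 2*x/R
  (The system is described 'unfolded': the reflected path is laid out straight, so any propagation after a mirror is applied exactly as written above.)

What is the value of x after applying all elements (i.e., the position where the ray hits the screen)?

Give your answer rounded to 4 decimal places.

Initial: x=-6.0000 theta=0.1000
After 1 (propagate distance d=5): x=-5.5000 theta=0.1000
After 2 (thin lens f=11): x=-5.5000 theta=0.6000
After 3 (propagate distance d=12): x=1.7000 theta=0.6000
After 4 (thin lens f=30): x=1.7000 theta=163/300 (≈0.5433)
After 5 (propagate distance d=12 (to screen)): x=8.2200 theta=163/300 (≈0.5433)
Rounded to 4 decimal places: x = 8.2200

Answer: 8.2200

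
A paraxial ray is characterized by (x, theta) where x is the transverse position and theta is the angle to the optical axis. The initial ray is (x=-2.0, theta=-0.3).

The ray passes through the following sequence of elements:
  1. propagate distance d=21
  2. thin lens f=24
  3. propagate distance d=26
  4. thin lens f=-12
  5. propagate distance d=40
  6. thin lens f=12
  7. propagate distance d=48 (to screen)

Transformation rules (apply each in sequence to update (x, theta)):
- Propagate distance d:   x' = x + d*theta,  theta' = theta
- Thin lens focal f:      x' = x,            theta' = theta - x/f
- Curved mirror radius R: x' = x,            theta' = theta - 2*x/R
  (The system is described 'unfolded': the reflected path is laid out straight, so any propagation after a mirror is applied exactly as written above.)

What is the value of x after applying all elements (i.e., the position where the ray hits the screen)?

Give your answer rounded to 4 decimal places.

Initial: x=-2.0000 theta=-0.3000
After 1 (propagate distance d=21): x=-8.3000 theta=-0.3000
After 2 (thin lens f=24): x=-8.3000 theta=11/240 (≈0.0458)
After 3 (propagate distance d=26): x=-853/120 (≈-7.1083) theta=11/240 (≈0.0458)
After 4 (thin lens f=-12): x=-853/120 (≈-7.1083) theta=-787/1440 (≈-0.5465)
After 5 (propagate distance d=40): x=-10429/360 (≈-28.9694) theta=-787/1440 (≈-0.5465)
After 6 (thin lens f=12): x=-10429/360 (≈-28.9694) theta=2017/1080 (≈1.8676)
After 7 (propagate distance d=48 (to screen)): x=60.6750 theta=2017/1080 (≈1.8676)
Rounded to 4 decimal places: x = 60.6750

Answer: 60.6750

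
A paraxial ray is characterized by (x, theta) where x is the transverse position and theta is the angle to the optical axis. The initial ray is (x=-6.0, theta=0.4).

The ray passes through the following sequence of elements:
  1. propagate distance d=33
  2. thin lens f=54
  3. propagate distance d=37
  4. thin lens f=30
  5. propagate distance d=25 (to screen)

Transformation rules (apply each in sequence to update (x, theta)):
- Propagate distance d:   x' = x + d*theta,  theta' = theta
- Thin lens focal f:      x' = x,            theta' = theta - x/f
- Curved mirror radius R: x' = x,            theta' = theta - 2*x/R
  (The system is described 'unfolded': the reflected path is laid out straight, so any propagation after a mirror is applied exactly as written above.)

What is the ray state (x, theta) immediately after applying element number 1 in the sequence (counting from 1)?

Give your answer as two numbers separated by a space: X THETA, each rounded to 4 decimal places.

Answer: 7.2000 0.4000

Derivation:
Initial: x=-6.0000 theta=0.4000
After 1 (propagate distance d=33): x=7.2000 theta=0.4000
Rounded to 4 decimal places: x = 7.2000, theta = 0.4000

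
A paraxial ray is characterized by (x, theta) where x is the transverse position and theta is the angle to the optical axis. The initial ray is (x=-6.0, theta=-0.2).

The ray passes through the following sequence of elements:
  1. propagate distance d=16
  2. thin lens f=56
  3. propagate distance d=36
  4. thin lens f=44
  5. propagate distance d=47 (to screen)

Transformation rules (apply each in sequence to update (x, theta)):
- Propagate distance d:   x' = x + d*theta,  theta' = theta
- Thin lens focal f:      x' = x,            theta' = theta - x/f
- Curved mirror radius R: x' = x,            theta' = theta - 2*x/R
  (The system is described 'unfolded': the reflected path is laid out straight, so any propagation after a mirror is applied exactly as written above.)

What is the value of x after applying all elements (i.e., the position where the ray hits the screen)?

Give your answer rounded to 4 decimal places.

Initial: x=-6.0000 theta=-0.2000
After 1 (propagate distance d=16): x=-9.2000 theta=-0.2000
After 2 (thin lens f=56): x=-9.2000 theta=-1/28 (≈-0.0357)
After 3 (propagate distance d=36): x=-367/35 (≈-10.4857) theta=-1/28 (≈-0.0357)
After 4 (thin lens f=44): x=-367/35 (≈-10.4857) theta=78/385 (≈0.2026)
After 5 (propagate distance d=47 (to screen)): x=-53/55 (≈-0.9636) theta=78/385 (≈0.2026)
Rounded to 4 decimal places: x = -0.9636

Answer: -0.9636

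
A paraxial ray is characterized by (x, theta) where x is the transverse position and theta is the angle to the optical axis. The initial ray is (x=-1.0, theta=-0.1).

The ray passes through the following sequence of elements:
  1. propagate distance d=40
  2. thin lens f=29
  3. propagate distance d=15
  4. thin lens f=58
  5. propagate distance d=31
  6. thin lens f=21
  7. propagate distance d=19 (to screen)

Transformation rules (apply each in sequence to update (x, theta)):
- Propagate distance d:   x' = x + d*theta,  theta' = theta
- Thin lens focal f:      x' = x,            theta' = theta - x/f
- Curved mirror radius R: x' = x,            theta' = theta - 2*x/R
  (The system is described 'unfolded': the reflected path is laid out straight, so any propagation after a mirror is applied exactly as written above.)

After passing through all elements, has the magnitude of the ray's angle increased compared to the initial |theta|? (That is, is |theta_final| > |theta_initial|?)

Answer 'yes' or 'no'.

Initial: x=-1.0000 theta=-0.1000
After 1 (propagate distance d=40): x=-5.0000 theta=-0.1000
After 2 (thin lens f=29): x=-5.0000 theta=21/290 (≈0.0724)
After 3 (propagate distance d=15): x=-227/58 (≈-3.9138) theta=21/290 (≈0.0724)
After 4 (thin lens f=58): x=-227/58 (≈-3.9138) theta=2353/16820 (≈0.1399)
After 5 (propagate distance d=31): x=7113/16820 (≈0.4229) theta=2353/16820 (≈0.1399)
After 6 (thin lens f=21): x=7113/16820 (≈0.4229) theta=705/5887 (≈0.1198)
After 7 (propagate distance d=19 (to screen)): x=317691/117740 (≈2.6982) theta=705/5887 (≈0.1198)
|theta_initial|=0.1000 |theta_final|=705/5887 (≈0.1198) -> increased

Answer: yes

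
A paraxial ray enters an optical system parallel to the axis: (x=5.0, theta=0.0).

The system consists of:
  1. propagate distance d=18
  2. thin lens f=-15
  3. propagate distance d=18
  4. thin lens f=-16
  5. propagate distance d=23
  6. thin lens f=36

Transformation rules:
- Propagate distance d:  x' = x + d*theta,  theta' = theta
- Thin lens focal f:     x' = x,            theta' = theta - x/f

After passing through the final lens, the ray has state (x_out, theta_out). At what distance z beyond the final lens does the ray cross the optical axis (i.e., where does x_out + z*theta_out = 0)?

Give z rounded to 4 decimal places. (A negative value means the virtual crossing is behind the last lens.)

Answer: -546.6055

Derivation:
Initial: x=5.0000 theta=0.0000
After 1 (propagate distance d=18): x=5.0000 theta=0.0000
After 2 (thin lens f=-15): x=5.0000 theta=1/3 (≈0.3333)
After 3 (propagate distance d=18): x=11.0000 theta=1/3 (≈0.3333)
After 4 (thin lens f=-16): x=11.0000 theta=49/48 (≈1.0208)
After 5 (propagate distance d=23): x=1655/48 (≈34.4792) theta=49/48 (≈1.0208)
After 6 (thin lens f=36): x=1655/48 (≈34.4792) theta=109/1728 (≈0.0631)
z_focus = -x_out/theta_out = -(1655/48)/(109/1728) = -59580/109 ≈ -546.6055
Rounded to 4 decimal places: z = -546.6055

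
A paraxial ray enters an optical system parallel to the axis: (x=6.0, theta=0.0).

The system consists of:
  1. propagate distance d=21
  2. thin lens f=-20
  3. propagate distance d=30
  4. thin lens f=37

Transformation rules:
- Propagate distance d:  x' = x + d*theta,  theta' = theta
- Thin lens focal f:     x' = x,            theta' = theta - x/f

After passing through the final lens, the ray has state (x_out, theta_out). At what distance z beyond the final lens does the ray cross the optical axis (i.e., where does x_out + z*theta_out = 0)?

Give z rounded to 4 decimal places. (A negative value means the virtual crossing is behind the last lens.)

Initial: x=6.0000 theta=0.0000
After 1 (propagate distance d=21): x=6.0000 theta=0.0000
After 2 (thin lens f=-20): x=6.0000 theta=0.3000
After 3 (propagate distance d=30): x=15.0000 theta=0.3000
After 4 (thin lens f=37): x=15.0000 theta=-39/370 (≈-0.1054)
z_focus = -x_out/theta_out = -(15.0000)/(-39/370) = 1850/13 ≈ 142.3077
Rounded to 4 decimal places: z = 142.3077

Answer: 142.3077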